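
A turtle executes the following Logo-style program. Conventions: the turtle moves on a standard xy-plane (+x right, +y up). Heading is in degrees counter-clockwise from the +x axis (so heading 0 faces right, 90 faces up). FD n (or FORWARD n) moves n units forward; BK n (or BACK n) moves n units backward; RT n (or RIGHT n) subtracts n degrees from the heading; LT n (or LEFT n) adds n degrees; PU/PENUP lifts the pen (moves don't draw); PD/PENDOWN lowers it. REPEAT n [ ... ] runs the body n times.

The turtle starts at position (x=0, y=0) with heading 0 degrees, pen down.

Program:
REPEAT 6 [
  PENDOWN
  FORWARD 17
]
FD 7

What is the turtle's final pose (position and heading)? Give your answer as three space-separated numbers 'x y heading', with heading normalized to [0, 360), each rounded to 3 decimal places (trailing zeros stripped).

Executing turtle program step by step:
Start: pos=(0,0), heading=0, pen down
REPEAT 6 [
  -- iteration 1/6 --
  PD: pen down
  FD 17: (0,0) -> (17,0) [heading=0, draw]
  -- iteration 2/6 --
  PD: pen down
  FD 17: (17,0) -> (34,0) [heading=0, draw]
  -- iteration 3/6 --
  PD: pen down
  FD 17: (34,0) -> (51,0) [heading=0, draw]
  -- iteration 4/6 --
  PD: pen down
  FD 17: (51,0) -> (68,0) [heading=0, draw]
  -- iteration 5/6 --
  PD: pen down
  FD 17: (68,0) -> (85,0) [heading=0, draw]
  -- iteration 6/6 --
  PD: pen down
  FD 17: (85,0) -> (102,0) [heading=0, draw]
]
FD 7: (102,0) -> (109,0) [heading=0, draw]
Final: pos=(109,0), heading=0, 7 segment(s) drawn

Answer: 109 0 0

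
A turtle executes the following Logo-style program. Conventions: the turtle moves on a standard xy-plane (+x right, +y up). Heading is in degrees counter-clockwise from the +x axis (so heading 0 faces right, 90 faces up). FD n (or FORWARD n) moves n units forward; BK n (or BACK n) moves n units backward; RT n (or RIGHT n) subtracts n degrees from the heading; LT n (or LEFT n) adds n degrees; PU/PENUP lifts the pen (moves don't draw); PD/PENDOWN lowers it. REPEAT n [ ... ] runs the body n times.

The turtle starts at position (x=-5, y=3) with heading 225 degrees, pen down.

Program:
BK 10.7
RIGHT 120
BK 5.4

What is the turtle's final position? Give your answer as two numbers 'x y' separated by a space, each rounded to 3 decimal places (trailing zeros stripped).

Executing turtle program step by step:
Start: pos=(-5,3), heading=225, pen down
BK 10.7: (-5,3) -> (2.566,10.566) [heading=225, draw]
RT 120: heading 225 -> 105
BK 5.4: (2.566,10.566) -> (3.964,5.35) [heading=105, draw]
Final: pos=(3.964,5.35), heading=105, 2 segment(s) drawn

Answer: 3.964 5.35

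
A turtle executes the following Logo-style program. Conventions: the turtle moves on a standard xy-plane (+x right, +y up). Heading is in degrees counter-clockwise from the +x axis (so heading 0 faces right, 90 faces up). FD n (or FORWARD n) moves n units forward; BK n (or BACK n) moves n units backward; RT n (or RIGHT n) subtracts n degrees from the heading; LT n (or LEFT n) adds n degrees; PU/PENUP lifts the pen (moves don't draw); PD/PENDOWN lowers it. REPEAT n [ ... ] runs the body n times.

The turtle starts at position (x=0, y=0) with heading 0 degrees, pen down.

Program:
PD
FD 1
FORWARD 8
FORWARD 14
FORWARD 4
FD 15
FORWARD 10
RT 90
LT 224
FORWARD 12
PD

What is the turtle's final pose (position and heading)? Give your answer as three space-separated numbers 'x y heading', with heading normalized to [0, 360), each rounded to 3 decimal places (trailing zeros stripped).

Answer: 43.664 8.632 134

Derivation:
Executing turtle program step by step:
Start: pos=(0,0), heading=0, pen down
PD: pen down
FD 1: (0,0) -> (1,0) [heading=0, draw]
FD 8: (1,0) -> (9,0) [heading=0, draw]
FD 14: (9,0) -> (23,0) [heading=0, draw]
FD 4: (23,0) -> (27,0) [heading=0, draw]
FD 15: (27,0) -> (42,0) [heading=0, draw]
FD 10: (42,0) -> (52,0) [heading=0, draw]
RT 90: heading 0 -> 270
LT 224: heading 270 -> 134
FD 12: (52,0) -> (43.664,8.632) [heading=134, draw]
PD: pen down
Final: pos=(43.664,8.632), heading=134, 7 segment(s) drawn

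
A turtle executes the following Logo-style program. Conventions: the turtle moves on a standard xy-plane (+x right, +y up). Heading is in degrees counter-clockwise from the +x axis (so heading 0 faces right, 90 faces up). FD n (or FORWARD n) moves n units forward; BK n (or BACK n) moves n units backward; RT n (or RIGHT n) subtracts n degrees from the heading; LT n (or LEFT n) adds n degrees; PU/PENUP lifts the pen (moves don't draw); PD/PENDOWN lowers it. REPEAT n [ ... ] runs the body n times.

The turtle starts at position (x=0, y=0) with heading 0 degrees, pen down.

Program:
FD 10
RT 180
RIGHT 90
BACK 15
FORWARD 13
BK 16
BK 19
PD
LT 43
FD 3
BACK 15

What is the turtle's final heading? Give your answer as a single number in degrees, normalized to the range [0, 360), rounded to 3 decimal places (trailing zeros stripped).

Answer: 133

Derivation:
Executing turtle program step by step:
Start: pos=(0,0), heading=0, pen down
FD 10: (0,0) -> (10,0) [heading=0, draw]
RT 180: heading 0 -> 180
RT 90: heading 180 -> 90
BK 15: (10,0) -> (10,-15) [heading=90, draw]
FD 13: (10,-15) -> (10,-2) [heading=90, draw]
BK 16: (10,-2) -> (10,-18) [heading=90, draw]
BK 19: (10,-18) -> (10,-37) [heading=90, draw]
PD: pen down
LT 43: heading 90 -> 133
FD 3: (10,-37) -> (7.954,-34.806) [heading=133, draw]
BK 15: (7.954,-34.806) -> (18.184,-45.776) [heading=133, draw]
Final: pos=(18.184,-45.776), heading=133, 7 segment(s) drawn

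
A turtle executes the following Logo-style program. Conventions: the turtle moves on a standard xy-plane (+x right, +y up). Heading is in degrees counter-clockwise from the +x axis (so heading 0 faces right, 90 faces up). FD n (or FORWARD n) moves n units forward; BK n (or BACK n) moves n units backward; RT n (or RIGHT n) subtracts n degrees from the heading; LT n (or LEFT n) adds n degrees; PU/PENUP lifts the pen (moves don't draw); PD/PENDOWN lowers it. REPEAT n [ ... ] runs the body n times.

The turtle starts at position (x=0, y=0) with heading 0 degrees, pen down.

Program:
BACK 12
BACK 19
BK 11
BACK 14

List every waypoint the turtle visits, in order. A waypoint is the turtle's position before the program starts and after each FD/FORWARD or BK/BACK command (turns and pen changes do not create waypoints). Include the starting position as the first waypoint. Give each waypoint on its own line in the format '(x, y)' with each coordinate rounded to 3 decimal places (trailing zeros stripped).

Executing turtle program step by step:
Start: pos=(0,0), heading=0, pen down
BK 12: (0,0) -> (-12,0) [heading=0, draw]
BK 19: (-12,0) -> (-31,0) [heading=0, draw]
BK 11: (-31,0) -> (-42,0) [heading=0, draw]
BK 14: (-42,0) -> (-56,0) [heading=0, draw]
Final: pos=(-56,0), heading=0, 4 segment(s) drawn
Waypoints (5 total):
(0, 0)
(-12, 0)
(-31, 0)
(-42, 0)
(-56, 0)

Answer: (0, 0)
(-12, 0)
(-31, 0)
(-42, 0)
(-56, 0)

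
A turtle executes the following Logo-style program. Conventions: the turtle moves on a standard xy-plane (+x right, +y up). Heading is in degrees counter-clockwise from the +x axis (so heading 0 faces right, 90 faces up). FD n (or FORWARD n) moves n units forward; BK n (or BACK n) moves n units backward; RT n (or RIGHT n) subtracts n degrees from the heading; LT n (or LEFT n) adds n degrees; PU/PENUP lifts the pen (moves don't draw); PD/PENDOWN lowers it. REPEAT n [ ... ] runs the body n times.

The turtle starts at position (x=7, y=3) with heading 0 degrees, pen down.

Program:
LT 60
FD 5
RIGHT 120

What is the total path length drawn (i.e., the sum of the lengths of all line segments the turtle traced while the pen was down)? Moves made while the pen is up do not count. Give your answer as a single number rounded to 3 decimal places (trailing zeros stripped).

Executing turtle program step by step:
Start: pos=(7,3), heading=0, pen down
LT 60: heading 0 -> 60
FD 5: (7,3) -> (9.5,7.33) [heading=60, draw]
RT 120: heading 60 -> 300
Final: pos=(9.5,7.33), heading=300, 1 segment(s) drawn

Segment lengths:
  seg 1: (7,3) -> (9.5,7.33), length = 5
Total = 5

Answer: 5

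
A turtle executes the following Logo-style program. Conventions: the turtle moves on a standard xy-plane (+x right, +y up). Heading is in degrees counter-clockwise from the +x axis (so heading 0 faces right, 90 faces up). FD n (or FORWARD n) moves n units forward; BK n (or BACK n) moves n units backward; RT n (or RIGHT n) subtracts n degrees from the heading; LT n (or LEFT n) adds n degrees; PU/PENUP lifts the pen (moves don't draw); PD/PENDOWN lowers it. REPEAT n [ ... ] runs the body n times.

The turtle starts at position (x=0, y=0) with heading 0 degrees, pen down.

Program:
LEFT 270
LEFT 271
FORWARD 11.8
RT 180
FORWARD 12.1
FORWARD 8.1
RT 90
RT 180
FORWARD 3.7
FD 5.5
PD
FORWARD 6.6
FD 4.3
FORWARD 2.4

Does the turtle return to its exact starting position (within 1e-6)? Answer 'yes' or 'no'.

Answer: no

Derivation:
Executing turtle program step by step:
Start: pos=(0,0), heading=0, pen down
LT 270: heading 0 -> 270
LT 271: heading 270 -> 181
FD 11.8: (0,0) -> (-11.798,-0.206) [heading=181, draw]
RT 180: heading 181 -> 1
FD 12.1: (-11.798,-0.206) -> (0.3,0.005) [heading=1, draw]
FD 8.1: (0.3,0.005) -> (8.399,0.147) [heading=1, draw]
RT 90: heading 1 -> 271
RT 180: heading 271 -> 91
FD 3.7: (8.399,0.147) -> (8.334,3.846) [heading=91, draw]
FD 5.5: (8.334,3.846) -> (8.238,9.345) [heading=91, draw]
PD: pen down
FD 6.6: (8.238,9.345) -> (8.123,15.944) [heading=91, draw]
FD 4.3: (8.123,15.944) -> (8.048,20.244) [heading=91, draw]
FD 2.4: (8.048,20.244) -> (8.006,22.643) [heading=91, draw]
Final: pos=(8.006,22.643), heading=91, 8 segment(s) drawn

Start position: (0, 0)
Final position: (8.006, 22.643)
Distance = 24.017; >= 1e-6 -> NOT closed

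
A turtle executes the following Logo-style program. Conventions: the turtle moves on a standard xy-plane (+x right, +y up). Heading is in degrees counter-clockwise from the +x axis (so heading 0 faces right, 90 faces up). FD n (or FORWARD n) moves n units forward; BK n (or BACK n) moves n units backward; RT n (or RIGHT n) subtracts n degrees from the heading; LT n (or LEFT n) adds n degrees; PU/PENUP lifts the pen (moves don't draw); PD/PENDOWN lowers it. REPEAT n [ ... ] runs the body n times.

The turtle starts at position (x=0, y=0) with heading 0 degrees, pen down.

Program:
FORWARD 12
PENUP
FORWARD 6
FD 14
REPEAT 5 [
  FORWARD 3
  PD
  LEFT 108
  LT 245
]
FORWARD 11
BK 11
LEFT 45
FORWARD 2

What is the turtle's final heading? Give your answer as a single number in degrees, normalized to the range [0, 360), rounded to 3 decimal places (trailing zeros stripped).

Executing turtle program step by step:
Start: pos=(0,0), heading=0, pen down
FD 12: (0,0) -> (12,0) [heading=0, draw]
PU: pen up
FD 6: (12,0) -> (18,0) [heading=0, move]
FD 14: (18,0) -> (32,0) [heading=0, move]
REPEAT 5 [
  -- iteration 1/5 --
  FD 3: (32,0) -> (35,0) [heading=0, move]
  PD: pen down
  LT 108: heading 0 -> 108
  LT 245: heading 108 -> 353
  -- iteration 2/5 --
  FD 3: (35,0) -> (37.978,-0.366) [heading=353, draw]
  PD: pen down
  LT 108: heading 353 -> 101
  LT 245: heading 101 -> 346
  -- iteration 3/5 --
  FD 3: (37.978,-0.366) -> (40.889,-1.091) [heading=346, draw]
  PD: pen down
  LT 108: heading 346 -> 94
  LT 245: heading 94 -> 339
  -- iteration 4/5 --
  FD 3: (40.889,-1.091) -> (43.689,-2.166) [heading=339, draw]
  PD: pen down
  LT 108: heading 339 -> 87
  LT 245: heading 87 -> 332
  -- iteration 5/5 --
  FD 3: (43.689,-2.166) -> (46.338,-3.575) [heading=332, draw]
  PD: pen down
  LT 108: heading 332 -> 80
  LT 245: heading 80 -> 325
]
FD 11: (46.338,-3.575) -> (55.349,-9.884) [heading=325, draw]
BK 11: (55.349,-9.884) -> (46.338,-3.575) [heading=325, draw]
LT 45: heading 325 -> 10
FD 2: (46.338,-3.575) -> (48.308,-3.228) [heading=10, draw]
Final: pos=(48.308,-3.228), heading=10, 8 segment(s) drawn

Answer: 10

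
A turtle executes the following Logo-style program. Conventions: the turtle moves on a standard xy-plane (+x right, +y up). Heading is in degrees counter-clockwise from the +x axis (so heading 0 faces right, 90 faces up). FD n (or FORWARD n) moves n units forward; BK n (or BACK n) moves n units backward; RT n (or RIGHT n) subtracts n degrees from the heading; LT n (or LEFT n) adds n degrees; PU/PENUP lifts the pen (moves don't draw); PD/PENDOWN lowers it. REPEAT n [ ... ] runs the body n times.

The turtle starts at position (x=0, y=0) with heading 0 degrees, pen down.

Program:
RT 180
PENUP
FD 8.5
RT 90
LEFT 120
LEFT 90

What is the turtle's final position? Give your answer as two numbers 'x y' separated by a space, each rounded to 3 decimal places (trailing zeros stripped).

Answer: -8.5 0

Derivation:
Executing turtle program step by step:
Start: pos=(0,0), heading=0, pen down
RT 180: heading 0 -> 180
PU: pen up
FD 8.5: (0,0) -> (-8.5,0) [heading=180, move]
RT 90: heading 180 -> 90
LT 120: heading 90 -> 210
LT 90: heading 210 -> 300
Final: pos=(-8.5,0), heading=300, 0 segment(s) drawn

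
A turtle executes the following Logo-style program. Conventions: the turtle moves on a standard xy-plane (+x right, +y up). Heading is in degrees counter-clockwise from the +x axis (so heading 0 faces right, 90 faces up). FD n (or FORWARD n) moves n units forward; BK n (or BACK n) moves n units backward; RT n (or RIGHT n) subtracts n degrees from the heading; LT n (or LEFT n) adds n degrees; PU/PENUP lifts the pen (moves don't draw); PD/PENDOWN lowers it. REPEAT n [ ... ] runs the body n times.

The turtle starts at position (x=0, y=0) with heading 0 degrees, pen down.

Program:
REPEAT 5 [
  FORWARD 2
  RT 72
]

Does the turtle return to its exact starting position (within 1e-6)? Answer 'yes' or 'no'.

Answer: yes

Derivation:
Executing turtle program step by step:
Start: pos=(0,0), heading=0, pen down
REPEAT 5 [
  -- iteration 1/5 --
  FD 2: (0,0) -> (2,0) [heading=0, draw]
  RT 72: heading 0 -> 288
  -- iteration 2/5 --
  FD 2: (2,0) -> (2.618,-1.902) [heading=288, draw]
  RT 72: heading 288 -> 216
  -- iteration 3/5 --
  FD 2: (2.618,-1.902) -> (1,-3.078) [heading=216, draw]
  RT 72: heading 216 -> 144
  -- iteration 4/5 --
  FD 2: (1,-3.078) -> (-0.618,-1.902) [heading=144, draw]
  RT 72: heading 144 -> 72
  -- iteration 5/5 --
  FD 2: (-0.618,-1.902) -> (0,0) [heading=72, draw]
  RT 72: heading 72 -> 0
]
Final: pos=(0,0), heading=0, 5 segment(s) drawn

Start position: (0, 0)
Final position: (0, 0)
Distance = 0; < 1e-6 -> CLOSED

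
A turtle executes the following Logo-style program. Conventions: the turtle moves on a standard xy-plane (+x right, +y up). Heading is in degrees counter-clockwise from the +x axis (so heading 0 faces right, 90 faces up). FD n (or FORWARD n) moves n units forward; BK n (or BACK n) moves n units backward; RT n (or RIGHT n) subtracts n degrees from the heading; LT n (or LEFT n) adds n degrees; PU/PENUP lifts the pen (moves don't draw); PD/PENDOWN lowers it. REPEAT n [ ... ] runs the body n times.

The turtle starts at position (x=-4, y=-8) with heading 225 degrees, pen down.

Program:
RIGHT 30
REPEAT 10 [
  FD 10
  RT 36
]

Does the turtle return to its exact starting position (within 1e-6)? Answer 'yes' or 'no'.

Answer: yes

Derivation:
Executing turtle program step by step:
Start: pos=(-4,-8), heading=225, pen down
RT 30: heading 225 -> 195
REPEAT 10 [
  -- iteration 1/10 --
  FD 10: (-4,-8) -> (-13.659,-10.588) [heading=195, draw]
  RT 36: heading 195 -> 159
  -- iteration 2/10 --
  FD 10: (-13.659,-10.588) -> (-22.995,-7.005) [heading=159, draw]
  RT 36: heading 159 -> 123
  -- iteration 3/10 --
  FD 10: (-22.995,-7.005) -> (-28.441,1.382) [heading=123, draw]
  RT 36: heading 123 -> 87
  -- iteration 4/10 --
  FD 10: (-28.441,1.382) -> (-27.918,11.368) [heading=87, draw]
  RT 36: heading 87 -> 51
  -- iteration 5/10 --
  FD 10: (-27.918,11.368) -> (-21.625,19.14) [heading=51, draw]
  RT 36: heading 51 -> 15
  -- iteration 6/10 --
  FD 10: (-21.625,19.14) -> (-11.966,21.728) [heading=15, draw]
  RT 36: heading 15 -> 339
  -- iteration 7/10 --
  FD 10: (-11.966,21.728) -> (-2.63,18.144) [heading=339, draw]
  RT 36: heading 339 -> 303
  -- iteration 8/10 --
  FD 10: (-2.63,18.144) -> (2.817,9.758) [heading=303, draw]
  RT 36: heading 303 -> 267
  -- iteration 9/10 --
  FD 10: (2.817,9.758) -> (2.293,-0.229) [heading=267, draw]
  RT 36: heading 267 -> 231
  -- iteration 10/10 --
  FD 10: (2.293,-0.229) -> (-4,-8) [heading=231, draw]
  RT 36: heading 231 -> 195
]
Final: pos=(-4,-8), heading=195, 10 segment(s) drawn

Start position: (-4, -8)
Final position: (-4, -8)
Distance = 0; < 1e-6 -> CLOSED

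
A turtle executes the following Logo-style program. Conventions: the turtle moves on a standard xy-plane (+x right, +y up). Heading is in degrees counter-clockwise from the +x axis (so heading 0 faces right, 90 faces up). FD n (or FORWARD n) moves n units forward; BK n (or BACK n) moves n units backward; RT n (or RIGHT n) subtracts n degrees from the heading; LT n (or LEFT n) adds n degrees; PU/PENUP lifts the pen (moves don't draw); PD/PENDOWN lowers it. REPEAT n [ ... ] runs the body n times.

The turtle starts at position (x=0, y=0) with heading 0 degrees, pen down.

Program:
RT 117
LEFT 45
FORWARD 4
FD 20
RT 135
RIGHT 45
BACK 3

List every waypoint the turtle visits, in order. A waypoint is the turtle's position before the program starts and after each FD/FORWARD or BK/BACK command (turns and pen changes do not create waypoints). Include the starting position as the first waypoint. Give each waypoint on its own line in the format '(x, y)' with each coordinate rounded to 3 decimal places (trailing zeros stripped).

Executing turtle program step by step:
Start: pos=(0,0), heading=0, pen down
RT 117: heading 0 -> 243
LT 45: heading 243 -> 288
FD 4: (0,0) -> (1.236,-3.804) [heading=288, draw]
FD 20: (1.236,-3.804) -> (7.416,-22.825) [heading=288, draw]
RT 135: heading 288 -> 153
RT 45: heading 153 -> 108
BK 3: (7.416,-22.825) -> (8.343,-25.679) [heading=108, draw]
Final: pos=(8.343,-25.679), heading=108, 3 segment(s) drawn
Waypoints (4 total):
(0, 0)
(1.236, -3.804)
(7.416, -22.825)
(8.343, -25.679)

Answer: (0, 0)
(1.236, -3.804)
(7.416, -22.825)
(8.343, -25.679)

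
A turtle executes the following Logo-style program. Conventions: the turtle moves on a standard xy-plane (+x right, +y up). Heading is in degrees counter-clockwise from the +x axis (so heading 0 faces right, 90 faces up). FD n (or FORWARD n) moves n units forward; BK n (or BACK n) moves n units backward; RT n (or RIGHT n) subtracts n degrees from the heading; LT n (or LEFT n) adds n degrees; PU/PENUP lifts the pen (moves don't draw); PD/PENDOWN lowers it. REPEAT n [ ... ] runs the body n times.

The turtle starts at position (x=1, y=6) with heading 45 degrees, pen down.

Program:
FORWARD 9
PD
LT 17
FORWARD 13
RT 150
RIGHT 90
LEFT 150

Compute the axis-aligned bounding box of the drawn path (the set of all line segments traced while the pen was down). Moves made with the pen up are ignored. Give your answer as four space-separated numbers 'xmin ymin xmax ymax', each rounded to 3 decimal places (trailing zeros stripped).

Answer: 1 6 13.467 23.842

Derivation:
Executing turtle program step by step:
Start: pos=(1,6), heading=45, pen down
FD 9: (1,6) -> (7.364,12.364) [heading=45, draw]
PD: pen down
LT 17: heading 45 -> 62
FD 13: (7.364,12.364) -> (13.467,23.842) [heading=62, draw]
RT 150: heading 62 -> 272
RT 90: heading 272 -> 182
LT 150: heading 182 -> 332
Final: pos=(13.467,23.842), heading=332, 2 segment(s) drawn

Segment endpoints: x in {1, 7.364, 13.467}, y in {6, 12.364, 23.842}
xmin=1, ymin=6, xmax=13.467, ymax=23.842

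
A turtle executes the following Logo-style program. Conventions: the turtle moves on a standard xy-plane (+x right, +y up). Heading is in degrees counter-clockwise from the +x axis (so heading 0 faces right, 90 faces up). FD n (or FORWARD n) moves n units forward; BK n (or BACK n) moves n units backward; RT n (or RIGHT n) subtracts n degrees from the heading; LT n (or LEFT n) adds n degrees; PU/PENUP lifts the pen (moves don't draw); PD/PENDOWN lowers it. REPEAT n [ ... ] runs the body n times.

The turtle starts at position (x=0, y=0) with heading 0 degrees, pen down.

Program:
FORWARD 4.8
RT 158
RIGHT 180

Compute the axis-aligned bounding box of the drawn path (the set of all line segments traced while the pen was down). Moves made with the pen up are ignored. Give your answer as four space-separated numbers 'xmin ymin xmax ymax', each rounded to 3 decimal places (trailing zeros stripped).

Executing turtle program step by step:
Start: pos=(0,0), heading=0, pen down
FD 4.8: (0,0) -> (4.8,0) [heading=0, draw]
RT 158: heading 0 -> 202
RT 180: heading 202 -> 22
Final: pos=(4.8,0), heading=22, 1 segment(s) drawn

Segment endpoints: x in {0, 4.8}, y in {0}
xmin=0, ymin=0, xmax=4.8, ymax=0

Answer: 0 0 4.8 0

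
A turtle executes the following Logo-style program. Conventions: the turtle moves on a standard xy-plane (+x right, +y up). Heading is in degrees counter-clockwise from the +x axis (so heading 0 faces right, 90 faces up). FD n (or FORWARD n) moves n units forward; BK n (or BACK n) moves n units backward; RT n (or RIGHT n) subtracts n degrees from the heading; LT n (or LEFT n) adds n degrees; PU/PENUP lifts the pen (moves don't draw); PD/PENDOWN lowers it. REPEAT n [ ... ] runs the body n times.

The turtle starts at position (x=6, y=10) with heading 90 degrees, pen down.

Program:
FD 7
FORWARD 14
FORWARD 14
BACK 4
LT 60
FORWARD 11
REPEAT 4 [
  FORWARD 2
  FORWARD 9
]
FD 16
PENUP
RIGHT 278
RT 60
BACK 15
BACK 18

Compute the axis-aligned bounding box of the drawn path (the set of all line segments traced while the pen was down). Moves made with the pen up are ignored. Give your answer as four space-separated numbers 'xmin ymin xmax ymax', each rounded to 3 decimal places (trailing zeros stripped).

Answer: -55.488 10 6 76.5

Derivation:
Executing turtle program step by step:
Start: pos=(6,10), heading=90, pen down
FD 7: (6,10) -> (6,17) [heading=90, draw]
FD 14: (6,17) -> (6,31) [heading=90, draw]
FD 14: (6,31) -> (6,45) [heading=90, draw]
BK 4: (6,45) -> (6,41) [heading=90, draw]
LT 60: heading 90 -> 150
FD 11: (6,41) -> (-3.526,46.5) [heading=150, draw]
REPEAT 4 [
  -- iteration 1/4 --
  FD 2: (-3.526,46.5) -> (-5.258,47.5) [heading=150, draw]
  FD 9: (-5.258,47.5) -> (-13.053,52) [heading=150, draw]
  -- iteration 2/4 --
  FD 2: (-13.053,52) -> (-14.785,53) [heading=150, draw]
  FD 9: (-14.785,53) -> (-22.579,57.5) [heading=150, draw]
  -- iteration 3/4 --
  FD 2: (-22.579,57.5) -> (-24.311,58.5) [heading=150, draw]
  FD 9: (-24.311,58.5) -> (-32.105,63) [heading=150, draw]
  -- iteration 4/4 --
  FD 2: (-32.105,63) -> (-33.837,64) [heading=150, draw]
  FD 9: (-33.837,64) -> (-41.631,68.5) [heading=150, draw]
]
FD 16: (-41.631,68.5) -> (-55.488,76.5) [heading=150, draw]
PU: pen up
RT 278: heading 150 -> 232
RT 60: heading 232 -> 172
BK 15: (-55.488,76.5) -> (-40.634,74.412) [heading=172, move]
BK 18: (-40.634,74.412) -> (-22.809,71.907) [heading=172, move]
Final: pos=(-22.809,71.907), heading=172, 14 segment(s) drawn

Segment endpoints: x in {-55.488, -41.631, -33.837, -32.105, -24.311, -22.579, -14.785, -13.053, -5.258, -3.526, 6, 6, 6}, y in {10, 17, 31, 41, 45, 46.5, 47.5, 52, 53, 57.5, 58.5, 63, 64, 68.5, 76.5}
xmin=-55.488, ymin=10, xmax=6, ymax=76.5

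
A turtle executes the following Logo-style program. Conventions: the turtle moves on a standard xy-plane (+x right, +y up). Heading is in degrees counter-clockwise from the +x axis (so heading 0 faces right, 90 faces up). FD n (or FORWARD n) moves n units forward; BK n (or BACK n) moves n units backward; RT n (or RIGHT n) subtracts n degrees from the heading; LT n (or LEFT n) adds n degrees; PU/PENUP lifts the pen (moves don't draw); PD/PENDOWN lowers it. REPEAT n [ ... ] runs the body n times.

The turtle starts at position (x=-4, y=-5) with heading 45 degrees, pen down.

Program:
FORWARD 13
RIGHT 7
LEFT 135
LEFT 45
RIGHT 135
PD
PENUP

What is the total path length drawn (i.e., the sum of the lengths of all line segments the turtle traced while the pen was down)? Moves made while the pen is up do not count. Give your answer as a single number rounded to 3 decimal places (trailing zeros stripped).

Answer: 13

Derivation:
Executing turtle program step by step:
Start: pos=(-4,-5), heading=45, pen down
FD 13: (-4,-5) -> (5.192,4.192) [heading=45, draw]
RT 7: heading 45 -> 38
LT 135: heading 38 -> 173
LT 45: heading 173 -> 218
RT 135: heading 218 -> 83
PD: pen down
PU: pen up
Final: pos=(5.192,4.192), heading=83, 1 segment(s) drawn

Segment lengths:
  seg 1: (-4,-5) -> (5.192,4.192), length = 13
Total = 13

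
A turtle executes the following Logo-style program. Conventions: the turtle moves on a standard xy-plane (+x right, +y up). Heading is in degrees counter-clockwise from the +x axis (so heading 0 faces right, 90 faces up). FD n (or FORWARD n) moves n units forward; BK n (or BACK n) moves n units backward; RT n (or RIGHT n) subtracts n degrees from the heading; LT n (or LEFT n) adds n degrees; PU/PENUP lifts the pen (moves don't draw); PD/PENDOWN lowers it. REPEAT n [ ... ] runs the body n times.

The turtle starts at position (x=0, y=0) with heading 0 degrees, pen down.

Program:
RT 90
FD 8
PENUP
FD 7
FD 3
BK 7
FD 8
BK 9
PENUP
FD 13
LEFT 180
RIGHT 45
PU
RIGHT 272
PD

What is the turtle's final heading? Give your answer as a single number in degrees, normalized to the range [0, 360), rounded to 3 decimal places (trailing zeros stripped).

Executing turtle program step by step:
Start: pos=(0,0), heading=0, pen down
RT 90: heading 0 -> 270
FD 8: (0,0) -> (0,-8) [heading=270, draw]
PU: pen up
FD 7: (0,-8) -> (0,-15) [heading=270, move]
FD 3: (0,-15) -> (0,-18) [heading=270, move]
BK 7: (0,-18) -> (0,-11) [heading=270, move]
FD 8: (0,-11) -> (0,-19) [heading=270, move]
BK 9: (0,-19) -> (0,-10) [heading=270, move]
PU: pen up
FD 13: (0,-10) -> (0,-23) [heading=270, move]
LT 180: heading 270 -> 90
RT 45: heading 90 -> 45
PU: pen up
RT 272: heading 45 -> 133
PD: pen down
Final: pos=(0,-23), heading=133, 1 segment(s) drawn

Answer: 133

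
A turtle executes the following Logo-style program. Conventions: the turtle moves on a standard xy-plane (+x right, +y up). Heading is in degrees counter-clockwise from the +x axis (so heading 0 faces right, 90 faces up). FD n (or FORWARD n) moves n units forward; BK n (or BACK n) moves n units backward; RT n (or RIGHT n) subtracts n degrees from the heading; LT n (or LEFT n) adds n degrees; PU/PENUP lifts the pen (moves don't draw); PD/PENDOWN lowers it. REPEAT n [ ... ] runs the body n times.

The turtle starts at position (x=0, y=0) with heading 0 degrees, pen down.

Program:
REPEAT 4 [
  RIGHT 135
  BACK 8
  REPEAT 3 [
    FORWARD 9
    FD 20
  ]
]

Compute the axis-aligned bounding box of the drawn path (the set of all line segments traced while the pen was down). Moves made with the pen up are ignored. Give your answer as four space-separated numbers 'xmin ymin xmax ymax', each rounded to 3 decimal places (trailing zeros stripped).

Executing turtle program step by step:
Start: pos=(0,0), heading=0, pen down
REPEAT 4 [
  -- iteration 1/4 --
  RT 135: heading 0 -> 225
  BK 8: (0,0) -> (5.657,5.657) [heading=225, draw]
  REPEAT 3 [
    -- iteration 1/3 --
    FD 9: (5.657,5.657) -> (-0.707,-0.707) [heading=225, draw]
    FD 20: (-0.707,-0.707) -> (-14.849,-14.849) [heading=225, draw]
    -- iteration 2/3 --
    FD 9: (-14.849,-14.849) -> (-21.213,-21.213) [heading=225, draw]
    FD 20: (-21.213,-21.213) -> (-35.355,-35.355) [heading=225, draw]
    -- iteration 3/3 --
    FD 9: (-35.355,-35.355) -> (-41.719,-41.719) [heading=225, draw]
    FD 20: (-41.719,-41.719) -> (-55.861,-55.861) [heading=225, draw]
  ]
  -- iteration 2/4 --
  RT 135: heading 225 -> 90
  BK 8: (-55.861,-55.861) -> (-55.861,-63.861) [heading=90, draw]
  REPEAT 3 [
    -- iteration 1/3 --
    FD 9: (-55.861,-63.861) -> (-55.861,-54.861) [heading=90, draw]
    FD 20: (-55.861,-54.861) -> (-55.861,-34.861) [heading=90, draw]
    -- iteration 2/3 --
    FD 9: (-55.861,-34.861) -> (-55.861,-25.861) [heading=90, draw]
    FD 20: (-55.861,-25.861) -> (-55.861,-5.861) [heading=90, draw]
    -- iteration 3/3 --
    FD 9: (-55.861,-5.861) -> (-55.861,3.139) [heading=90, draw]
    FD 20: (-55.861,3.139) -> (-55.861,23.139) [heading=90, draw]
  ]
  -- iteration 3/4 --
  RT 135: heading 90 -> 315
  BK 8: (-55.861,23.139) -> (-61.518,28.795) [heading=315, draw]
  REPEAT 3 [
    -- iteration 1/3 --
    FD 9: (-61.518,28.795) -> (-55.154,22.431) [heading=315, draw]
    FD 20: (-55.154,22.431) -> (-41.012,8.289) [heading=315, draw]
    -- iteration 2/3 --
    FD 9: (-41.012,8.289) -> (-34.648,1.925) [heading=315, draw]
    FD 20: (-34.648,1.925) -> (-20.506,-12.217) [heading=315, draw]
    -- iteration 3/3 --
    FD 9: (-20.506,-12.217) -> (-14.142,-18.581) [heading=315, draw]
    FD 20: (-14.142,-18.581) -> (0,-32.723) [heading=315, draw]
  ]
  -- iteration 4/4 --
  RT 135: heading 315 -> 180
  BK 8: (0,-32.723) -> (8,-32.723) [heading=180, draw]
  REPEAT 3 [
    -- iteration 1/3 --
    FD 9: (8,-32.723) -> (-1,-32.723) [heading=180, draw]
    FD 20: (-1,-32.723) -> (-21,-32.723) [heading=180, draw]
    -- iteration 2/3 --
    FD 9: (-21,-32.723) -> (-30,-32.723) [heading=180, draw]
    FD 20: (-30,-32.723) -> (-50,-32.723) [heading=180, draw]
    -- iteration 3/3 --
    FD 9: (-50,-32.723) -> (-59,-32.723) [heading=180, draw]
    FD 20: (-59,-32.723) -> (-79,-32.723) [heading=180, draw]
  ]
]
Final: pos=(-79,-32.723), heading=180, 28 segment(s) drawn

Segment endpoints: x in {-79, -61.518, -59, -55.861, -55.861, -55.861, -55.861, -55.154, -50, -41.719, -41.012, -35.355, -34.648, -30, -21.213, -21, -20.506, -14.849, -14.142, -1, -0.707, 0, 0, 5.657, 8}, y in {-63.861, -55.861, -54.861, -41.719, -35.355, -34.861, -32.723, -32.723, -32.723, -32.723, -25.861, -21.213, -18.581, -14.849, -12.217, -5.861, -0.707, 0, 1.925, 3.139, 5.657, 8.289, 22.431, 23.139, 28.795}
xmin=-79, ymin=-63.861, xmax=8, ymax=28.795

Answer: -79 -63.861 8 28.795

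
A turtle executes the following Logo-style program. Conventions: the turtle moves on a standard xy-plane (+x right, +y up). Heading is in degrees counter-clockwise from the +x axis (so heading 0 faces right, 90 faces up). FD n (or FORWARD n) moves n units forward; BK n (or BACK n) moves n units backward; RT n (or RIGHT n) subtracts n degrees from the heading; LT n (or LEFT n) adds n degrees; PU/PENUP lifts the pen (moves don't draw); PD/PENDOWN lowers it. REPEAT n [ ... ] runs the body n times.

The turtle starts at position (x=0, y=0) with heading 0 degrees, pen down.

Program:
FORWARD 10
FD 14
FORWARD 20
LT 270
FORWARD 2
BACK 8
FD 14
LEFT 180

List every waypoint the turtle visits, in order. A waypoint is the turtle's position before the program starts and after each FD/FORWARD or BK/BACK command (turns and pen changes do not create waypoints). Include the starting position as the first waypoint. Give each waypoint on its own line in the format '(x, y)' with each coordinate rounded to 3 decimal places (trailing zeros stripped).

Answer: (0, 0)
(10, 0)
(24, 0)
(44, 0)
(44, -2)
(44, 6)
(44, -8)

Derivation:
Executing turtle program step by step:
Start: pos=(0,0), heading=0, pen down
FD 10: (0,0) -> (10,0) [heading=0, draw]
FD 14: (10,0) -> (24,0) [heading=0, draw]
FD 20: (24,0) -> (44,0) [heading=0, draw]
LT 270: heading 0 -> 270
FD 2: (44,0) -> (44,-2) [heading=270, draw]
BK 8: (44,-2) -> (44,6) [heading=270, draw]
FD 14: (44,6) -> (44,-8) [heading=270, draw]
LT 180: heading 270 -> 90
Final: pos=(44,-8), heading=90, 6 segment(s) drawn
Waypoints (7 total):
(0, 0)
(10, 0)
(24, 0)
(44, 0)
(44, -2)
(44, 6)
(44, -8)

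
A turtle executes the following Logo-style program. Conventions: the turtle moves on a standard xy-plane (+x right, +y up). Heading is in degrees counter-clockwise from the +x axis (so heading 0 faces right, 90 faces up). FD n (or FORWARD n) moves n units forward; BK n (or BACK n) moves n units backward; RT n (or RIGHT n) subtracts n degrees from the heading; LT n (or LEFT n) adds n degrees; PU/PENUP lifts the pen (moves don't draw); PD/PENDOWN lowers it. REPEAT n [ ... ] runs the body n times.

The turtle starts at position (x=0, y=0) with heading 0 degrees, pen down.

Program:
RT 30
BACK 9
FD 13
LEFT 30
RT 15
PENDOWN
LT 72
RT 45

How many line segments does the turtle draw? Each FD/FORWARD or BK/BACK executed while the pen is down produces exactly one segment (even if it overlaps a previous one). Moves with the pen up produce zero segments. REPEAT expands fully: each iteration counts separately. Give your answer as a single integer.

Answer: 2

Derivation:
Executing turtle program step by step:
Start: pos=(0,0), heading=0, pen down
RT 30: heading 0 -> 330
BK 9: (0,0) -> (-7.794,4.5) [heading=330, draw]
FD 13: (-7.794,4.5) -> (3.464,-2) [heading=330, draw]
LT 30: heading 330 -> 0
RT 15: heading 0 -> 345
PD: pen down
LT 72: heading 345 -> 57
RT 45: heading 57 -> 12
Final: pos=(3.464,-2), heading=12, 2 segment(s) drawn
Segments drawn: 2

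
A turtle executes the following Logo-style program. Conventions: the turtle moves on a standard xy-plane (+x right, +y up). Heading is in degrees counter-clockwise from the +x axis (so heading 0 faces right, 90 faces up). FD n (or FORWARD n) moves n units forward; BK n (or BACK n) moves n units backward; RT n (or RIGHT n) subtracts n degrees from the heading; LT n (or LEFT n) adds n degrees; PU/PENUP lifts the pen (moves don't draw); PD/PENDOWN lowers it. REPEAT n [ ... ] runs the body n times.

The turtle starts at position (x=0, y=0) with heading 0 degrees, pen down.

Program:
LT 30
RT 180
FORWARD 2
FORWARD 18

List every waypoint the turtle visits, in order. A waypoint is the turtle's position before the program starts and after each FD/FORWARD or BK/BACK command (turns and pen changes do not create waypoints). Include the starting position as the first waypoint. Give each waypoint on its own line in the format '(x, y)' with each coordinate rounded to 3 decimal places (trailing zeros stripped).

Answer: (0, 0)
(-1.732, -1)
(-17.321, -10)

Derivation:
Executing turtle program step by step:
Start: pos=(0,0), heading=0, pen down
LT 30: heading 0 -> 30
RT 180: heading 30 -> 210
FD 2: (0,0) -> (-1.732,-1) [heading=210, draw]
FD 18: (-1.732,-1) -> (-17.321,-10) [heading=210, draw]
Final: pos=(-17.321,-10), heading=210, 2 segment(s) drawn
Waypoints (3 total):
(0, 0)
(-1.732, -1)
(-17.321, -10)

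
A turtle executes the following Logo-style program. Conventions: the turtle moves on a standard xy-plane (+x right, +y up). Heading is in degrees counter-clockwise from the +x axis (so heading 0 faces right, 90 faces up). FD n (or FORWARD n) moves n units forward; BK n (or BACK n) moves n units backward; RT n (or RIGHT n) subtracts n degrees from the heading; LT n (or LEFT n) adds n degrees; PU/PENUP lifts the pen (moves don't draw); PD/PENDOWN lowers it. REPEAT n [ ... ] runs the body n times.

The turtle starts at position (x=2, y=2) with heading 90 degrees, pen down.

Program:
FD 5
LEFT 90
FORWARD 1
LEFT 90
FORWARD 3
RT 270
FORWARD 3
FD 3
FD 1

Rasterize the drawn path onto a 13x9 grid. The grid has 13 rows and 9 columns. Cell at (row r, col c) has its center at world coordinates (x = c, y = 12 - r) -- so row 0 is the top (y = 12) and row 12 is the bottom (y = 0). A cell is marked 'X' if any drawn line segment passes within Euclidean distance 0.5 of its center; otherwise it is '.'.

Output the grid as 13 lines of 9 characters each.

Segment 0: (2,2) -> (2,7)
Segment 1: (2,7) -> (1,7)
Segment 2: (1,7) -> (1,4)
Segment 3: (1,4) -> (4,4)
Segment 4: (4,4) -> (7,4)
Segment 5: (7,4) -> (8,4)

Answer: .........
.........
.........
.........
.........
.XX......
.XX......
.XX......
.XXXXXXXX
..X......
..X......
.........
.........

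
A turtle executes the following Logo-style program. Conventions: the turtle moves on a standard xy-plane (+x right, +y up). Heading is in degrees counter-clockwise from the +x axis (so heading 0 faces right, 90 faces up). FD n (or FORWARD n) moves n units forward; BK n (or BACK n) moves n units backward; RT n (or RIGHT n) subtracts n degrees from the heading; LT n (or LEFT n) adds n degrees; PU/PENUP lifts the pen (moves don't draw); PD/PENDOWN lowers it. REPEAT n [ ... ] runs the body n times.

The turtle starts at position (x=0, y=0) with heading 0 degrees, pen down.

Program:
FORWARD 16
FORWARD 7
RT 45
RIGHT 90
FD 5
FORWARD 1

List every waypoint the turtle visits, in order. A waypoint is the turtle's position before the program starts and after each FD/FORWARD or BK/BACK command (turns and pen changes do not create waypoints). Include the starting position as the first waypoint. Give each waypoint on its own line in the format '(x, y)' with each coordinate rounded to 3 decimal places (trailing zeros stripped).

Executing turtle program step by step:
Start: pos=(0,0), heading=0, pen down
FD 16: (0,0) -> (16,0) [heading=0, draw]
FD 7: (16,0) -> (23,0) [heading=0, draw]
RT 45: heading 0 -> 315
RT 90: heading 315 -> 225
FD 5: (23,0) -> (19.464,-3.536) [heading=225, draw]
FD 1: (19.464,-3.536) -> (18.757,-4.243) [heading=225, draw]
Final: pos=(18.757,-4.243), heading=225, 4 segment(s) drawn
Waypoints (5 total):
(0, 0)
(16, 0)
(23, 0)
(19.464, -3.536)
(18.757, -4.243)

Answer: (0, 0)
(16, 0)
(23, 0)
(19.464, -3.536)
(18.757, -4.243)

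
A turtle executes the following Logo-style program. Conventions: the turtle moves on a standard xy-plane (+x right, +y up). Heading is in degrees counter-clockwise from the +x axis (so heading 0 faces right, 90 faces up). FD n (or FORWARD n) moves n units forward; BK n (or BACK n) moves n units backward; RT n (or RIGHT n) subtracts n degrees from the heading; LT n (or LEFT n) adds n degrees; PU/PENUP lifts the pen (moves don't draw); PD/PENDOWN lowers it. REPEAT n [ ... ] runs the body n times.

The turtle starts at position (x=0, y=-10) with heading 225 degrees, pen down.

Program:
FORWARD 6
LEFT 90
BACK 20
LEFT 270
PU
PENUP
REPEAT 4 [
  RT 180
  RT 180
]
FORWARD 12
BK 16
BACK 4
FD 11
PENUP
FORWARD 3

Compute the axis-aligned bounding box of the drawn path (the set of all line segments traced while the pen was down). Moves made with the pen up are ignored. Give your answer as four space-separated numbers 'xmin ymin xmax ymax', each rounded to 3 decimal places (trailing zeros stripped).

Executing turtle program step by step:
Start: pos=(0,-10), heading=225, pen down
FD 6: (0,-10) -> (-4.243,-14.243) [heading=225, draw]
LT 90: heading 225 -> 315
BK 20: (-4.243,-14.243) -> (-18.385,-0.101) [heading=315, draw]
LT 270: heading 315 -> 225
PU: pen up
PU: pen up
REPEAT 4 [
  -- iteration 1/4 --
  RT 180: heading 225 -> 45
  RT 180: heading 45 -> 225
  -- iteration 2/4 --
  RT 180: heading 225 -> 45
  RT 180: heading 45 -> 225
  -- iteration 3/4 --
  RT 180: heading 225 -> 45
  RT 180: heading 45 -> 225
  -- iteration 4/4 --
  RT 180: heading 225 -> 45
  RT 180: heading 45 -> 225
]
FD 12: (-18.385,-0.101) -> (-26.87,-8.586) [heading=225, move]
BK 16: (-26.87,-8.586) -> (-15.556,2.728) [heading=225, move]
BK 4: (-15.556,2.728) -> (-12.728,5.556) [heading=225, move]
FD 11: (-12.728,5.556) -> (-20.506,-2.222) [heading=225, move]
PU: pen up
FD 3: (-20.506,-2.222) -> (-22.627,-4.343) [heading=225, move]
Final: pos=(-22.627,-4.343), heading=225, 2 segment(s) drawn

Segment endpoints: x in {-18.385, -4.243, 0}, y in {-14.243, -10, -0.101}
xmin=-18.385, ymin=-14.243, xmax=0, ymax=-0.101

Answer: -18.385 -14.243 0 -0.101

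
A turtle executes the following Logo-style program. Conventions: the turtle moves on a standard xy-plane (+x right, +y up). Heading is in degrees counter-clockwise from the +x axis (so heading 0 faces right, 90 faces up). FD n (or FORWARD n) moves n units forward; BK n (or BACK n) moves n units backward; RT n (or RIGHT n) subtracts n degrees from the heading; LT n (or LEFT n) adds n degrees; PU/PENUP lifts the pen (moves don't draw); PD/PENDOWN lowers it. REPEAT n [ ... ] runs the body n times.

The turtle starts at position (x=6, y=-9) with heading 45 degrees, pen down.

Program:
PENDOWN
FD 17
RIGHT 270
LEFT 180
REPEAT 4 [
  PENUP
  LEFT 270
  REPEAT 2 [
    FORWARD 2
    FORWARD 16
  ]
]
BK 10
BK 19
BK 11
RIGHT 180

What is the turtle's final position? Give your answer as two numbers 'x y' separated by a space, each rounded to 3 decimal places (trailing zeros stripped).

Answer: -10.263 31.305

Derivation:
Executing turtle program step by step:
Start: pos=(6,-9), heading=45, pen down
PD: pen down
FD 17: (6,-9) -> (18.021,3.021) [heading=45, draw]
RT 270: heading 45 -> 135
LT 180: heading 135 -> 315
REPEAT 4 [
  -- iteration 1/4 --
  PU: pen up
  LT 270: heading 315 -> 225
  REPEAT 2 [
    -- iteration 1/2 --
    FD 2: (18.021,3.021) -> (16.607,1.607) [heading=225, move]
    FD 16: (16.607,1.607) -> (5.293,-9.707) [heading=225, move]
    -- iteration 2/2 --
    FD 2: (5.293,-9.707) -> (3.879,-11.121) [heading=225, move]
    FD 16: (3.879,-11.121) -> (-7.435,-22.435) [heading=225, move]
  ]
  -- iteration 2/4 --
  PU: pen up
  LT 270: heading 225 -> 135
  REPEAT 2 [
    -- iteration 1/2 --
    FD 2: (-7.435,-22.435) -> (-8.849,-21.021) [heading=135, move]
    FD 16: (-8.849,-21.021) -> (-20.163,-9.707) [heading=135, move]
    -- iteration 2/2 --
    FD 2: (-20.163,-9.707) -> (-21.577,-8.293) [heading=135, move]
    FD 16: (-21.577,-8.293) -> (-32.891,3.021) [heading=135, move]
  ]
  -- iteration 3/4 --
  PU: pen up
  LT 270: heading 135 -> 45
  REPEAT 2 [
    -- iteration 1/2 --
    FD 2: (-32.891,3.021) -> (-31.477,4.435) [heading=45, move]
    FD 16: (-31.477,4.435) -> (-20.163,15.749) [heading=45, move]
    -- iteration 2/2 --
    FD 2: (-20.163,15.749) -> (-18.749,17.163) [heading=45, move]
    FD 16: (-18.749,17.163) -> (-7.435,28.477) [heading=45, move]
  ]
  -- iteration 4/4 --
  PU: pen up
  LT 270: heading 45 -> 315
  REPEAT 2 [
    -- iteration 1/2 --
    FD 2: (-7.435,28.477) -> (-6.021,27.062) [heading=315, move]
    FD 16: (-6.021,27.062) -> (5.293,15.749) [heading=315, move]
    -- iteration 2/2 --
    FD 2: (5.293,15.749) -> (6.707,14.335) [heading=315, move]
    FD 16: (6.707,14.335) -> (18.021,3.021) [heading=315, move]
  ]
]
BK 10: (18.021,3.021) -> (10.95,10.092) [heading=315, move]
BK 19: (10.95,10.092) -> (-2.485,23.527) [heading=315, move]
BK 11: (-2.485,23.527) -> (-10.263,31.305) [heading=315, move]
RT 180: heading 315 -> 135
Final: pos=(-10.263,31.305), heading=135, 1 segment(s) drawn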